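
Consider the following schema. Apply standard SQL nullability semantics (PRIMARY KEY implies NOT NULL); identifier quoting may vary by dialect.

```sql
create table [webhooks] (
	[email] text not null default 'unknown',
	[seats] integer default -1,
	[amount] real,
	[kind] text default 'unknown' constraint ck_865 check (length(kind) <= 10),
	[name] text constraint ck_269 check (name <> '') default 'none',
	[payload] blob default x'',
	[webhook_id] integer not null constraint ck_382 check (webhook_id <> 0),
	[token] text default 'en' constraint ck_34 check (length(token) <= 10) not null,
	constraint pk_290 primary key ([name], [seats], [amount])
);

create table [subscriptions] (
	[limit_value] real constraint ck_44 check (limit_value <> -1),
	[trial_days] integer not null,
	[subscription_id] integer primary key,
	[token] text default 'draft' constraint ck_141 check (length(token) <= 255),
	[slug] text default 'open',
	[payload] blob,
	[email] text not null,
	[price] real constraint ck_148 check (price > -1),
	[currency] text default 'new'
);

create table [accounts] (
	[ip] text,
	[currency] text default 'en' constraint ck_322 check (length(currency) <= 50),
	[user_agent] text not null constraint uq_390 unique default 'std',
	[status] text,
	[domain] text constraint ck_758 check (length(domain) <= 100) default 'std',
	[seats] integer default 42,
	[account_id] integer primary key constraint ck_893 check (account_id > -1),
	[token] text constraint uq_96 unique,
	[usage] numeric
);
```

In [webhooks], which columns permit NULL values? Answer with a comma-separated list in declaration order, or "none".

- email: declared NOT NULL → not nullable.
- seats: part of the PRIMARY KEY, which implies NOT NULL → not nullable.
- amount: part of the PRIMARY KEY, which implies NOT NULL → not nullable.
- kind: CHECK does not forbid NULL (a CHECK constraint passes when its expression is NULL) → nullable.
- name: part of the PRIMARY KEY, which implies NOT NULL → not nullable.
- payload: DEFAULT only fills an omitted column; an explicit NULL is still allowed → nullable.
- webhook_id: declared NOT NULL → not nullable.
- token: declared NOT NULL → not nullable.

kind, payload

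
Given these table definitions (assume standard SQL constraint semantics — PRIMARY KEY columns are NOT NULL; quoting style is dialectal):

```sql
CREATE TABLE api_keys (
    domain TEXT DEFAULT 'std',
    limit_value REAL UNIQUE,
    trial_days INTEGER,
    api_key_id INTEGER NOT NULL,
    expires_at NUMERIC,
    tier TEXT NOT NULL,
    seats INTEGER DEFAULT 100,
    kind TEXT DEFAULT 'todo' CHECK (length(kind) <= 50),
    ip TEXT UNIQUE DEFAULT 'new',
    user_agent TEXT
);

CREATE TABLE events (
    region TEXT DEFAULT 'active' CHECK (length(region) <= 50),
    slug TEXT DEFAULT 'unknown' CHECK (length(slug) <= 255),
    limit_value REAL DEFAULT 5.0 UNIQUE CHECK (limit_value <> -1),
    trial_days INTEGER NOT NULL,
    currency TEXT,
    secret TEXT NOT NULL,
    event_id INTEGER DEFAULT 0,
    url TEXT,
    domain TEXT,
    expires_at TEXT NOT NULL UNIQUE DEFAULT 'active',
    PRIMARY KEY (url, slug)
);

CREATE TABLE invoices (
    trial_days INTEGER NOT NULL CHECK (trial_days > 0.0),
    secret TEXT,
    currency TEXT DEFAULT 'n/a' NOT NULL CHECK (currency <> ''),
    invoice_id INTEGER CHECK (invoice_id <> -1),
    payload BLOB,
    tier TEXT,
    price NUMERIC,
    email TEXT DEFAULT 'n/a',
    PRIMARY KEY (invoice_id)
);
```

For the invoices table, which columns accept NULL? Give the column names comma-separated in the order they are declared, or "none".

secret, payload, tier, price, email

- trial_days: declared NOT NULL → not nullable.
- secret: no NOT NULL constraint applies → nullable.
- currency: declared NOT NULL → not nullable.
- invoice_id: part of the PRIMARY KEY, which implies NOT NULL → not nullable.
- payload: no NOT NULL constraint applies → nullable.
- tier: no NOT NULL constraint applies → nullable.
- price: no NOT NULL constraint applies → nullable.
- email: DEFAULT only fills an omitted column; an explicit NULL is still allowed → nullable.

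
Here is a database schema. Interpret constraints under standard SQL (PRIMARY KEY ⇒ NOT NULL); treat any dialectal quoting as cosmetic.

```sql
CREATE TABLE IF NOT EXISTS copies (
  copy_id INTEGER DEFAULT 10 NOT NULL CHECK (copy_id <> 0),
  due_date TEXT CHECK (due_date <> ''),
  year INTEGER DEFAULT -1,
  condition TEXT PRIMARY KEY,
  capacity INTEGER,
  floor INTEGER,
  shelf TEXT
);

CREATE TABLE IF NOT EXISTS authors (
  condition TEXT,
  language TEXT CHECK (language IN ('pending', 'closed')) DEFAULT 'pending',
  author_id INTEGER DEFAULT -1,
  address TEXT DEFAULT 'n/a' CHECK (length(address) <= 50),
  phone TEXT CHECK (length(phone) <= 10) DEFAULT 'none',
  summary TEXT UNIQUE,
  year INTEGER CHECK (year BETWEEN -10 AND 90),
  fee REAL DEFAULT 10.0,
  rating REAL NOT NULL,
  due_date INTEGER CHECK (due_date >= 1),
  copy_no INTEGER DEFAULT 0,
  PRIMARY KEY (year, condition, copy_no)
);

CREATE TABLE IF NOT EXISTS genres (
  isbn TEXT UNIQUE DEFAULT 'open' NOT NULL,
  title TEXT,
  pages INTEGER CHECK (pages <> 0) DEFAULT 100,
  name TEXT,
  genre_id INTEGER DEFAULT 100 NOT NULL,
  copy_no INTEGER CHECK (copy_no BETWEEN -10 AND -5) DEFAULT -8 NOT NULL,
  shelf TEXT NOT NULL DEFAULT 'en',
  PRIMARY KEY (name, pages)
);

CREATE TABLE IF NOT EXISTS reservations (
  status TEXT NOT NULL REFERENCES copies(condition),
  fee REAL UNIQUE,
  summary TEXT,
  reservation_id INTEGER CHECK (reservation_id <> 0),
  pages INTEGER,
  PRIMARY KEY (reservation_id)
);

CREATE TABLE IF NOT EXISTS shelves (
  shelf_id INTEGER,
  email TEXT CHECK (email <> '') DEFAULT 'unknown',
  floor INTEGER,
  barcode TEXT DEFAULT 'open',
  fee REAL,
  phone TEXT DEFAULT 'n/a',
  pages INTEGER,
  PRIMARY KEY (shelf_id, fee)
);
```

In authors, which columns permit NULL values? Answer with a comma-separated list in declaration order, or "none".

- condition: part of the PRIMARY KEY, which implies NOT NULL → not nullable.
- language: CHECK does not forbid NULL (a CHECK constraint passes when its expression is NULL) → nullable.
- author_id: DEFAULT only fills an omitted column; an explicit NULL is still allowed → nullable.
- address: CHECK does not forbid NULL (a CHECK constraint passes when its expression is NULL) → nullable.
- phone: CHECK does not forbid NULL (a CHECK constraint passes when its expression is NULL) → nullable.
- summary: UNIQUE does not imply NOT NULL → nullable.
- year: part of the PRIMARY KEY, which implies NOT NULL → not nullable.
- fee: DEFAULT only fills an omitted column; an explicit NULL is still allowed → nullable.
- rating: declared NOT NULL → not nullable.
- due_date: CHECK does not forbid NULL (a CHECK constraint passes when its expression is NULL) → nullable.
- copy_no: part of the PRIMARY KEY, which implies NOT NULL → not nullable.

language, author_id, address, phone, summary, fee, due_date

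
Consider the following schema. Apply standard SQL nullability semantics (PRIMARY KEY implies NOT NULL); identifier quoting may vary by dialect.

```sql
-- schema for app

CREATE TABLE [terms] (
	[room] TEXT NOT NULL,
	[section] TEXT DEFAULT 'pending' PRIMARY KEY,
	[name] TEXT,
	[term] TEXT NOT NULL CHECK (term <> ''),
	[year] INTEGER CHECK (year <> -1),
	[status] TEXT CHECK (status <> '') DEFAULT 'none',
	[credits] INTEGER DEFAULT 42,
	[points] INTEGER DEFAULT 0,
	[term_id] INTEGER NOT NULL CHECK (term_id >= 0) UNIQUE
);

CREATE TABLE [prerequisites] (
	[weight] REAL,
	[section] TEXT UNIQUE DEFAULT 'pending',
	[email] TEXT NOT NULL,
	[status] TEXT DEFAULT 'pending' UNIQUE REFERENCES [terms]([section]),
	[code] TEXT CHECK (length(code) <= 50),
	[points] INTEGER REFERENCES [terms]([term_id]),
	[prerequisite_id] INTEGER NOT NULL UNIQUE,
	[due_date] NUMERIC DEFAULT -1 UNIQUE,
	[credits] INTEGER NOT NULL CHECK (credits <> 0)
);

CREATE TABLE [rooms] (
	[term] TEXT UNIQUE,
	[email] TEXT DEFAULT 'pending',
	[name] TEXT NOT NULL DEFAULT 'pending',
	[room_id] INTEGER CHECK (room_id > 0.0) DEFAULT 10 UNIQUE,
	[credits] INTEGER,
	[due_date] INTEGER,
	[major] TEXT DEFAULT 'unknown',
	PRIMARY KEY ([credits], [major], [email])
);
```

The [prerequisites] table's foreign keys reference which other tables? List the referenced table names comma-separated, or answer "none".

- status REFERENCES terms(section).
- points REFERENCES terms(term_id).

terms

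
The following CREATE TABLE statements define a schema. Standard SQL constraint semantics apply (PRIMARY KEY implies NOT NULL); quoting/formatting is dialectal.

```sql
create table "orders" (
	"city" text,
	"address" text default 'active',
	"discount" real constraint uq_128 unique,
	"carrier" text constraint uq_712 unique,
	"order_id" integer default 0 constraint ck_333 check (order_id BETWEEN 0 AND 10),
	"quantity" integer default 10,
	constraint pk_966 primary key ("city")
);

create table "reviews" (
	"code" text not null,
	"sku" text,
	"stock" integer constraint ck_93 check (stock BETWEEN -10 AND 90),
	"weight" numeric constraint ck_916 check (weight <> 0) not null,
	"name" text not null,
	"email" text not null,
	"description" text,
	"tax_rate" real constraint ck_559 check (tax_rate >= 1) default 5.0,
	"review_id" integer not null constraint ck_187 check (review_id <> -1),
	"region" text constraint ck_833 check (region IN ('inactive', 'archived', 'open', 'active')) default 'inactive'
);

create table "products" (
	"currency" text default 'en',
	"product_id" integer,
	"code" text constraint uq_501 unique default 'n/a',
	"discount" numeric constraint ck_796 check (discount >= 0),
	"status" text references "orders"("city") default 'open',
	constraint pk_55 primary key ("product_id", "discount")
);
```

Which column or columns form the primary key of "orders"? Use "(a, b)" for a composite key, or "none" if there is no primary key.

city

city is declared PRIMARY KEY as a table-level PRIMARY KEY clause.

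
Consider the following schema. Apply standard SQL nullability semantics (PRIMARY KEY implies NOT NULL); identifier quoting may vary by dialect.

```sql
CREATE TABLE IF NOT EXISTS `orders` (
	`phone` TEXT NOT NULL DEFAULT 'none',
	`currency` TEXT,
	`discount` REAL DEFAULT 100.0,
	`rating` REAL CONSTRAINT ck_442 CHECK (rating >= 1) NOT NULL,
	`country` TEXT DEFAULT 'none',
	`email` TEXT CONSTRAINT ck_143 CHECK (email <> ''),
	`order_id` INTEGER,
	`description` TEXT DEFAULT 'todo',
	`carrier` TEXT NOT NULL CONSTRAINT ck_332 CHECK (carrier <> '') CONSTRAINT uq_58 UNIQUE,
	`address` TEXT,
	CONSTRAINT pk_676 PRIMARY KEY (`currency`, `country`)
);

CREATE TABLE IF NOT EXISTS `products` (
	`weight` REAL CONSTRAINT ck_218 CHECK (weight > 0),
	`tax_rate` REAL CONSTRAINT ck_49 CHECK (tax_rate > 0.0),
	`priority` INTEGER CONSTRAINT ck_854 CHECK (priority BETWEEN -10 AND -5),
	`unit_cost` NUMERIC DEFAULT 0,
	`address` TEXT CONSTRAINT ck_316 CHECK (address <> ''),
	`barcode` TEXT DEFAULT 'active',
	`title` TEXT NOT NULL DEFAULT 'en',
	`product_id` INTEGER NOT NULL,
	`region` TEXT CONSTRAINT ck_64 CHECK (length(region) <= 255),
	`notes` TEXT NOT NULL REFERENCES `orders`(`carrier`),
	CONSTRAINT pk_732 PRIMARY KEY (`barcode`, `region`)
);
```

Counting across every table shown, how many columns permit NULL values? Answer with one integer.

10

orders: 5 nullable (discount, email, order_id, description, address — PK (currency, country) and explicit NOT NULL columns excluded).
products: 5 nullable (weight, tax_rate, priority, unit_cost, address — PK (barcode, region) and explicit NOT NULL columns excluded).
Total: 5 + 5 = 10.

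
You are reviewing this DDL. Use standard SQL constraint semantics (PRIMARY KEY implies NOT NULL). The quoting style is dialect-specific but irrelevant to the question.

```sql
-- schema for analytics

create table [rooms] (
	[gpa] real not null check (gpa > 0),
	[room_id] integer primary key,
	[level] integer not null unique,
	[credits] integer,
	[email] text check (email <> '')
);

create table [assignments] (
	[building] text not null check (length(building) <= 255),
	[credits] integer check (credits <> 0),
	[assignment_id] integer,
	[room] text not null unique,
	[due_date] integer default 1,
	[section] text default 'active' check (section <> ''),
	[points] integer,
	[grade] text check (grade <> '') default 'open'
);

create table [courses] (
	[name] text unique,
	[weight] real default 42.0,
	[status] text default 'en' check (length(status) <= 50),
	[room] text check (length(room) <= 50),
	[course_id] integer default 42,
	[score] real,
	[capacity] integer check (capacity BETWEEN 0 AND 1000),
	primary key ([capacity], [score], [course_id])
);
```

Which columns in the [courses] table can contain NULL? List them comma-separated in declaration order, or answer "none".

name, weight, status, room

- name: UNIQUE does not imply NOT NULL → nullable.
- weight: DEFAULT only fills an omitted column; an explicit NULL is still allowed → nullable.
- status: CHECK does not forbid NULL (a CHECK constraint passes when its expression is NULL) → nullable.
- room: CHECK does not forbid NULL (a CHECK constraint passes when its expression is NULL) → nullable.
- course_id: part of the PRIMARY KEY, which implies NOT NULL → not nullable.
- score: part of the PRIMARY KEY, which implies NOT NULL → not nullable.
- capacity: part of the PRIMARY KEY, which implies NOT NULL → not nullable.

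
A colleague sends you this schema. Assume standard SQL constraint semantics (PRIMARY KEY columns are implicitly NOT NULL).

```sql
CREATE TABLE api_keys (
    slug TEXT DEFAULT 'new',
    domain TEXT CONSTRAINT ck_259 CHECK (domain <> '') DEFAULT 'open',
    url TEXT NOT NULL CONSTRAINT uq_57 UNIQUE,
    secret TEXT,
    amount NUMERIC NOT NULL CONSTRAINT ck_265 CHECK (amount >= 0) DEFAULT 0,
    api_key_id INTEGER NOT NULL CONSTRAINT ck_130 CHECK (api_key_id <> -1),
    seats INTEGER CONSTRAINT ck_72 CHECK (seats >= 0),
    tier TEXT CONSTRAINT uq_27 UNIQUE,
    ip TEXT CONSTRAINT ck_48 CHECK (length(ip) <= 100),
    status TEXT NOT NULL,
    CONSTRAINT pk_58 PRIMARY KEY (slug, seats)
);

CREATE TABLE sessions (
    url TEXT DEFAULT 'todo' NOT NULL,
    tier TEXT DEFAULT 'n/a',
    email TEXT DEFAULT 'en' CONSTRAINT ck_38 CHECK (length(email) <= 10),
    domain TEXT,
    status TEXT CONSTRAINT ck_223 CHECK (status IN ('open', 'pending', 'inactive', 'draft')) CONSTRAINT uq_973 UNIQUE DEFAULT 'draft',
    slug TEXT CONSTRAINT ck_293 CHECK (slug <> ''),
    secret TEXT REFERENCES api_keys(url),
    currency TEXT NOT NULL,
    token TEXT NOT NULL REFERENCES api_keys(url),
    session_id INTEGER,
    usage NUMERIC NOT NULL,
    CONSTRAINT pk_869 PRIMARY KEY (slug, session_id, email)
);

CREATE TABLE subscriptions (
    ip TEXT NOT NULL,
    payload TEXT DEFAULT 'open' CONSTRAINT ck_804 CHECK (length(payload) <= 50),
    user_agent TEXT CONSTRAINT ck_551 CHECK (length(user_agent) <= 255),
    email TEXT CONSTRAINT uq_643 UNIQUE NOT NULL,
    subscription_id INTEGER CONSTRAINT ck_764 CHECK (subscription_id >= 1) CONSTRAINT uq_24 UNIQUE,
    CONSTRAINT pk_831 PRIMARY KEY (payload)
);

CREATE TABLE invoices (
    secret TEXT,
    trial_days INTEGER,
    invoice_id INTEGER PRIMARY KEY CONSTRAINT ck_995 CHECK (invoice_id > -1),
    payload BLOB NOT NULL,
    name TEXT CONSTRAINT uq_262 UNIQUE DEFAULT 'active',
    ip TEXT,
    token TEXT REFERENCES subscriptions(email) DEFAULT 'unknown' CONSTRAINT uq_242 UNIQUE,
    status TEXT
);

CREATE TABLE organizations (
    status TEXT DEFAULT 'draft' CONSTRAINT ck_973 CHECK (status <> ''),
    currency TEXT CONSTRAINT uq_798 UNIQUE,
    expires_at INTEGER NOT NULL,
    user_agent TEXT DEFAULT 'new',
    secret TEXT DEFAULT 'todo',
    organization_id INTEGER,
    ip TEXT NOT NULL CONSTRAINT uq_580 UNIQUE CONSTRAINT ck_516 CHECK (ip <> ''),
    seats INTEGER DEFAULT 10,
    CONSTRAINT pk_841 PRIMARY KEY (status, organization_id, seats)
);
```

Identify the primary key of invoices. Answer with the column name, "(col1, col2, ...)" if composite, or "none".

invoice_id is declared PRIMARY KEY inline on the column.

invoice_id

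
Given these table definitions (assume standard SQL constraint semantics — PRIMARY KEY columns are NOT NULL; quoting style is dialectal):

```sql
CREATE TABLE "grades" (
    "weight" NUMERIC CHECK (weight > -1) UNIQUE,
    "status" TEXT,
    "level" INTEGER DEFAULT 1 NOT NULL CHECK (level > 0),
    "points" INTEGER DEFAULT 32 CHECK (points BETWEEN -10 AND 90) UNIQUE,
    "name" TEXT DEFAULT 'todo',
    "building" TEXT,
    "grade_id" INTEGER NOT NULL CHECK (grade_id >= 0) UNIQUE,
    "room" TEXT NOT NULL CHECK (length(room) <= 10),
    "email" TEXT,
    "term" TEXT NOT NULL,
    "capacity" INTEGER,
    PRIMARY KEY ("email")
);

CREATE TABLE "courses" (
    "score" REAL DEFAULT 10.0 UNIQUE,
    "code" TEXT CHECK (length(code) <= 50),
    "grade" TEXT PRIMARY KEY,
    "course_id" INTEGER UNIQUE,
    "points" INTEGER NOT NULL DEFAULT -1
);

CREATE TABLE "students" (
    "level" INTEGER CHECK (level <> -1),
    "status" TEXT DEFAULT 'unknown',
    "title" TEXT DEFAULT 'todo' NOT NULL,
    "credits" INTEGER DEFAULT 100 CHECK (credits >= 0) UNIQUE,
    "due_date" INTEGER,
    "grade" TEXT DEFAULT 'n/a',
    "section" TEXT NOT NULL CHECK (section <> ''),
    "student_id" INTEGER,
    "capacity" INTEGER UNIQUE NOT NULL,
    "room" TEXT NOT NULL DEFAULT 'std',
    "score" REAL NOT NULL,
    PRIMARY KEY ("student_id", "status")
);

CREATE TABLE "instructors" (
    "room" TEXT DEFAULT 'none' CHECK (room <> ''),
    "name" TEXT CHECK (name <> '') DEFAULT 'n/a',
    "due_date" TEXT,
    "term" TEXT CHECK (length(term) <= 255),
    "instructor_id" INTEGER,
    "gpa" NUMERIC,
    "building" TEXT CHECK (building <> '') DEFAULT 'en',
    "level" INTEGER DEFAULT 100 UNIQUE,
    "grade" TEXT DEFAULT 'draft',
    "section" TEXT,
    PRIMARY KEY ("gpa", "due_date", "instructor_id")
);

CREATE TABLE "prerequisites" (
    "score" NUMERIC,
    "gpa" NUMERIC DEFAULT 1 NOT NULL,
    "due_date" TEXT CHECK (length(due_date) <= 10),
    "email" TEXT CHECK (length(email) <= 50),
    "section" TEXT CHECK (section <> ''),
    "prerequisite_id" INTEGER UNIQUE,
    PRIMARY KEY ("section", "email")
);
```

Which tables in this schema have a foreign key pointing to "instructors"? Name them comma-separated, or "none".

none

No REFERENCES clause anywhere in the schema names instructors.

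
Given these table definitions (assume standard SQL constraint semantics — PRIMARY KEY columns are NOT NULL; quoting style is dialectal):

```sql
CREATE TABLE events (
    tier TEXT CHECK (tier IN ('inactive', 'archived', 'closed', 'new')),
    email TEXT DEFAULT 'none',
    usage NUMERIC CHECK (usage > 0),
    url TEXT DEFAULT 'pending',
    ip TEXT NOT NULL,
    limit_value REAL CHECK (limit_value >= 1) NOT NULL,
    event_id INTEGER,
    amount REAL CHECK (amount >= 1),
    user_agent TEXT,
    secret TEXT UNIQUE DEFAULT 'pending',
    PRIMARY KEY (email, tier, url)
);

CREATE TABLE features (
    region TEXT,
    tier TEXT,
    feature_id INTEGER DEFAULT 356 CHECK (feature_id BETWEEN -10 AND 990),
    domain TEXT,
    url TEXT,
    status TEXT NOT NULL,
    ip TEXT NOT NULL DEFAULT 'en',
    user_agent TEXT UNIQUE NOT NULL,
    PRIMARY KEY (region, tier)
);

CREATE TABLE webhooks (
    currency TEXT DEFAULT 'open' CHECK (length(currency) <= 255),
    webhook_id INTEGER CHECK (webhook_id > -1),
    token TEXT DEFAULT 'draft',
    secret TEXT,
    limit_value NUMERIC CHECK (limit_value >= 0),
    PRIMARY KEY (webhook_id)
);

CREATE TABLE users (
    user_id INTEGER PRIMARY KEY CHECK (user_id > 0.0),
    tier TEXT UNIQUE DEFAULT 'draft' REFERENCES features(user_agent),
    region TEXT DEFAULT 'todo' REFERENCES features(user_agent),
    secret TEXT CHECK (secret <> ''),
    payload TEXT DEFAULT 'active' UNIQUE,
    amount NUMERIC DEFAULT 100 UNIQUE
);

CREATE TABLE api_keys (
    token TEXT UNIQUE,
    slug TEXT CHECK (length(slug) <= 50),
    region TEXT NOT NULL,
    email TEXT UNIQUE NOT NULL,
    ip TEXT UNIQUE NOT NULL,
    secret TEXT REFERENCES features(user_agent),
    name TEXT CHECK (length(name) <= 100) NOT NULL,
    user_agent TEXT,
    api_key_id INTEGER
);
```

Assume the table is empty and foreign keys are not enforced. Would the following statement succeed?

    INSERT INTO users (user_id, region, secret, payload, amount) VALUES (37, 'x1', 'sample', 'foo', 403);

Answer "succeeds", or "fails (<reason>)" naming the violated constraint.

NOT NULL columns: user_id is supplied.
CHECK constraints: 37 satisfies (user_id > 0.0); 'sample' satisfies (secret <> '').
No constraint is violated.

succeeds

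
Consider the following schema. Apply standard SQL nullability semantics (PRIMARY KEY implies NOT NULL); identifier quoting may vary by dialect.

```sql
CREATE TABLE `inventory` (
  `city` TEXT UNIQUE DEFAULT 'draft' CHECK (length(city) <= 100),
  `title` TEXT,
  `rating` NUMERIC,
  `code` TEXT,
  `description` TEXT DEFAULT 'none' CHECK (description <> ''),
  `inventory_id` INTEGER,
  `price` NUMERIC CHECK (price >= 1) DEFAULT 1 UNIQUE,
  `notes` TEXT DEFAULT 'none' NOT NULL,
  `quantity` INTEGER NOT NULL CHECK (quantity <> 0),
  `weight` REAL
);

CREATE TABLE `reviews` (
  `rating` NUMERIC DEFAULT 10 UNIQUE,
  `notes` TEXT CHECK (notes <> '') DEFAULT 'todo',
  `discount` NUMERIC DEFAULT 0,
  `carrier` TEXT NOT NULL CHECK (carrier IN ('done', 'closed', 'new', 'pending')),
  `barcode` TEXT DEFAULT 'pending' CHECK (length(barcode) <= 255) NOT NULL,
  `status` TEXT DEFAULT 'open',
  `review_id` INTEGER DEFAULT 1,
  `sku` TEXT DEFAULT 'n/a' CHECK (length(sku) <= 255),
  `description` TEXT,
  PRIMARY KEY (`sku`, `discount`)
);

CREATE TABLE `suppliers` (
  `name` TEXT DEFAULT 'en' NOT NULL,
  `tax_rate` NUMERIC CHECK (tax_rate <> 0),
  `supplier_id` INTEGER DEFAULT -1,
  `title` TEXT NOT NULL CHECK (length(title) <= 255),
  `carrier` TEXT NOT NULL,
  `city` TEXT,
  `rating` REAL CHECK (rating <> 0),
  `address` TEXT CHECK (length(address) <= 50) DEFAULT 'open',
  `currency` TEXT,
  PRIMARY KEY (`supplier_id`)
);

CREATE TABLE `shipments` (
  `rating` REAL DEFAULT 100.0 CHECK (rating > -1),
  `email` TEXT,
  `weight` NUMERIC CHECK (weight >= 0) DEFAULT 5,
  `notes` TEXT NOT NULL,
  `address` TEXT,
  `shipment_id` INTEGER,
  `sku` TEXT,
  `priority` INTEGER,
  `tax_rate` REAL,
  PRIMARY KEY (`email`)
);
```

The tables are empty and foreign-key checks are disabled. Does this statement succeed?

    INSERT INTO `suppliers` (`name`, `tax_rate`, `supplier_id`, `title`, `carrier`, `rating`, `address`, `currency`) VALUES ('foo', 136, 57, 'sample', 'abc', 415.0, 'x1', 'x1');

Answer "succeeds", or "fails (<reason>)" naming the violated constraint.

NOT NULL columns: carrier is supplied; name is supplied; supplier_id is supplied; title is supplied.
CHECK constraints: 136 satisfies (tax_rate <> 0); 'sample' satisfies (length(title) <= 255); 415.0 satisfies (rating <> 0); 'x1' satisfies (length(address) <= 50).
No constraint is violated.

succeeds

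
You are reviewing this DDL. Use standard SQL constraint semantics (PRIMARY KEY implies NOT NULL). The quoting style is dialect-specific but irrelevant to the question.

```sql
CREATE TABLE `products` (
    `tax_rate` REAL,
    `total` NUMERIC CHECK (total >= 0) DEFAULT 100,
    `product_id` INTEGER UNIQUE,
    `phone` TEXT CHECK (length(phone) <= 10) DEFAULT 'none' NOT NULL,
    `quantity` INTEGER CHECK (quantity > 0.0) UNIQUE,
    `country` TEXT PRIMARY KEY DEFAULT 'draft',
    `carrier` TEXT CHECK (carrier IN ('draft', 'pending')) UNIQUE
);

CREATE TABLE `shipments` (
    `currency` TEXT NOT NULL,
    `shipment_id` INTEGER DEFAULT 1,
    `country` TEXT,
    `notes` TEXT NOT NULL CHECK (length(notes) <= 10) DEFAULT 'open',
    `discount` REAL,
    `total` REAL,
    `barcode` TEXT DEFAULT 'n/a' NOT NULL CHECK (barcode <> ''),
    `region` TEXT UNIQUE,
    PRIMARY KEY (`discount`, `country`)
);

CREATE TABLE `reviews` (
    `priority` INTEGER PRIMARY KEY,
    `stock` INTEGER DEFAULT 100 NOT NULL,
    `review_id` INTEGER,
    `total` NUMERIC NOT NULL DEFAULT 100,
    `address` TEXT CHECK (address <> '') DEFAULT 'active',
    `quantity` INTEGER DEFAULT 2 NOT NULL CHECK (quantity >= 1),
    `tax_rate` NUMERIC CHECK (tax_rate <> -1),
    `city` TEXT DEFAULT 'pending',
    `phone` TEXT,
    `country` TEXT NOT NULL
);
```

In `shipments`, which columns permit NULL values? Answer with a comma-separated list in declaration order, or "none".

- currency: declared NOT NULL → not nullable.
- shipment_id: DEFAULT only fills an omitted column; an explicit NULL is still allowed → nullable.
- country: part of the PRIMARY KEY, which implies NOT NULL → not nullable.
- notes: declared NOT NULL → not nullable.
- discount: part of the PRIMARY KEY, which implies NOT NULL → not nullable.
- total: no NOT NULL constraint applies → nullable.
- barcode: declared NOT NULL → not nullable.
- region: UNIQUE does not imply NOT NULL → nullable.

shipment_id, total, region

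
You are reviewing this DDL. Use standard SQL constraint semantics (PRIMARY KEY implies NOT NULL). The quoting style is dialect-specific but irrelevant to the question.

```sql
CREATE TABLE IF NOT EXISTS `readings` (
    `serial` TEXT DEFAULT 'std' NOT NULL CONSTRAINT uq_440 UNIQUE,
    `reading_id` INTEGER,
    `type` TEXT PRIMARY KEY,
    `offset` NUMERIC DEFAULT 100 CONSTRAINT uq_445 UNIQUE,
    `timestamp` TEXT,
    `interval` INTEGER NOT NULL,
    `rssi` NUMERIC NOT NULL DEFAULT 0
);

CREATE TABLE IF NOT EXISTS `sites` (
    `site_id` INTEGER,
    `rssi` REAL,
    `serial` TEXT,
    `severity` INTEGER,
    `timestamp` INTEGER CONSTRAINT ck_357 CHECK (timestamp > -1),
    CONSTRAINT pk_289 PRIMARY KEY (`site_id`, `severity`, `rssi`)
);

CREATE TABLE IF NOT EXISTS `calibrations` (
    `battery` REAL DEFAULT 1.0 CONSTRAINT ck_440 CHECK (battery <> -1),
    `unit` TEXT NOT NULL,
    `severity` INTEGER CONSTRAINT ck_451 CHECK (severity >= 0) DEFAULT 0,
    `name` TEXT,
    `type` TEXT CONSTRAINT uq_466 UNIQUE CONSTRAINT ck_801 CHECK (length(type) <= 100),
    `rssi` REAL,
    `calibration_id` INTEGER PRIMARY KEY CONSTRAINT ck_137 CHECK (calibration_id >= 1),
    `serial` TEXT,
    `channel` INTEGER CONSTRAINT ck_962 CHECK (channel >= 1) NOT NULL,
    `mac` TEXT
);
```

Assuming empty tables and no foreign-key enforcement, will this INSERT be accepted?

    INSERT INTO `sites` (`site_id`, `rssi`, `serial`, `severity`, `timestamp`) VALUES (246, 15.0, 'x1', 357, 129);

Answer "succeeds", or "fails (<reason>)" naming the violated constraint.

NOT NULL columns: rssi is supplied; severity is supplied; site_id is supplied.
CHECK constraints: 129 satisfies (timestamp > -1).
No constraint is violated.

succeeds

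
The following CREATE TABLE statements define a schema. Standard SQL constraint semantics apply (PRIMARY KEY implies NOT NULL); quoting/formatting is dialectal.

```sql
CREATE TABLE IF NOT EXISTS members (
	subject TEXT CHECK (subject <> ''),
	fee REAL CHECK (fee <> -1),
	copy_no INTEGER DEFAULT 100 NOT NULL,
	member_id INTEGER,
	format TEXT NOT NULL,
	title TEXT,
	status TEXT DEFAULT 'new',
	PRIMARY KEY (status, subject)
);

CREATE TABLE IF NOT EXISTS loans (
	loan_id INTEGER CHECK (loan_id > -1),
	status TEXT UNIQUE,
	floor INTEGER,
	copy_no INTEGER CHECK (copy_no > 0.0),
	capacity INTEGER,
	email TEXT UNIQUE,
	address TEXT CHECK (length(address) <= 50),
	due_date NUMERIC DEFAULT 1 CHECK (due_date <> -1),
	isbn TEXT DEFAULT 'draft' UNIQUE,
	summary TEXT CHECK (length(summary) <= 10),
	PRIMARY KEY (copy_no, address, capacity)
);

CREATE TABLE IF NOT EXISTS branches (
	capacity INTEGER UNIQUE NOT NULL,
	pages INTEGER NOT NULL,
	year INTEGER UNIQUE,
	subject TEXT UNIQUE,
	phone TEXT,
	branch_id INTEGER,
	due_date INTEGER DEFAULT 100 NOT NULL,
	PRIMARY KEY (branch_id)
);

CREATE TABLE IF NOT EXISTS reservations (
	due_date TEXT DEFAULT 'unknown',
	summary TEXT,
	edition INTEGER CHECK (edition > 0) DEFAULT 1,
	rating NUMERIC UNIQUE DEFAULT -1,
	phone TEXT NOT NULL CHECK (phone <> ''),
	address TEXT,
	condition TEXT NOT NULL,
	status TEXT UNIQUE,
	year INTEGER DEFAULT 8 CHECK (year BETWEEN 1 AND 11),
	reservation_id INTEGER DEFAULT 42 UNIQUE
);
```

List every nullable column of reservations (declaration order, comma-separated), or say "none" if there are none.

- due_date: DEFAULT only fills an omitted column; an explicit NULL is still allowed → nullable.
- summary: no NOT NULL constraint applies → nullable.
- edition: CHECK does not forbid NULL (a CHECK constraint passes when its expression is NULL) → nullable.
- rating: UNIQUE does not imply NOT NULL → nullable.
- phone: declared NOT NULL → not nullable.
- address: no NOT NULL constraint applies → nullable.
- condition: declared NOT NULL → not nullable.
- status: UNIQUE does not imply NOT NULL → nullable.
- year: CHECK does not forbid NULL (a CHECK constraint passes when its expression is NULL) → nullable.
- reservation_id: UNIQUE does not imply NOT NULL → nullable.

due_date, summary, edition, rating, address, status, year, reservation_id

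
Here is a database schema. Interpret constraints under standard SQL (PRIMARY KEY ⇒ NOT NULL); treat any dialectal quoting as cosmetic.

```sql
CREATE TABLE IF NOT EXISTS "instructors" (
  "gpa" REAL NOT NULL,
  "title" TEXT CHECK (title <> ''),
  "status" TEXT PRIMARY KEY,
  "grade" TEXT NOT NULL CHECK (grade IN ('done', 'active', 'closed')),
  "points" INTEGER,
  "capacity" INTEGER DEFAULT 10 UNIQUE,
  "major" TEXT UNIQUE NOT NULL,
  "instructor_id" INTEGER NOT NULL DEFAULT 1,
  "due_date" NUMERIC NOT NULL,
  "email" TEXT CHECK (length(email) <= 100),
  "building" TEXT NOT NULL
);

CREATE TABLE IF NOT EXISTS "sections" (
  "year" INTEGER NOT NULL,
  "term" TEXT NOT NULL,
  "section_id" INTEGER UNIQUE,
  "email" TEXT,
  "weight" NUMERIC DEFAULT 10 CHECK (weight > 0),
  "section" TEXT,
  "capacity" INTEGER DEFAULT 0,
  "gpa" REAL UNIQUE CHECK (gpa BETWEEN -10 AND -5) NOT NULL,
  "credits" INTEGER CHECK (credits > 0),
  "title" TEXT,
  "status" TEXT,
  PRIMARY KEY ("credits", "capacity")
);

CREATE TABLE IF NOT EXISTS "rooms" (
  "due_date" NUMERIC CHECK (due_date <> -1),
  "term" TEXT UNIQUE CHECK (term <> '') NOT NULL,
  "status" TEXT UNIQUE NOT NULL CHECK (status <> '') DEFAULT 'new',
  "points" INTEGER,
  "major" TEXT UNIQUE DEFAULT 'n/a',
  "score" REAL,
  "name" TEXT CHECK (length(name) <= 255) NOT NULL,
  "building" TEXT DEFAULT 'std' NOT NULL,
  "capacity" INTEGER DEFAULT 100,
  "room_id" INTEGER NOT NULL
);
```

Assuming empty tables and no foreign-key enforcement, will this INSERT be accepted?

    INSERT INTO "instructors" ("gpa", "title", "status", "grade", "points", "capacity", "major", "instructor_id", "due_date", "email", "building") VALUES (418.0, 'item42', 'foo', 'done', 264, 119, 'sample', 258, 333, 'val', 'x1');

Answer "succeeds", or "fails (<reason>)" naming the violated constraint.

succeeds

NOT NULL columns: building is supplied; due_date is supplied; gpa is supplied; grade is supplied; instructor_id is supplied; major is supplied; status is supplied.
CHECK constraints: 'item42' satisfies (title <> ''); 'done' satisfies (grade IN ('done', 'active', 'closed')); 'val' satisfies (length(email) <= 100).
No constraint is violated.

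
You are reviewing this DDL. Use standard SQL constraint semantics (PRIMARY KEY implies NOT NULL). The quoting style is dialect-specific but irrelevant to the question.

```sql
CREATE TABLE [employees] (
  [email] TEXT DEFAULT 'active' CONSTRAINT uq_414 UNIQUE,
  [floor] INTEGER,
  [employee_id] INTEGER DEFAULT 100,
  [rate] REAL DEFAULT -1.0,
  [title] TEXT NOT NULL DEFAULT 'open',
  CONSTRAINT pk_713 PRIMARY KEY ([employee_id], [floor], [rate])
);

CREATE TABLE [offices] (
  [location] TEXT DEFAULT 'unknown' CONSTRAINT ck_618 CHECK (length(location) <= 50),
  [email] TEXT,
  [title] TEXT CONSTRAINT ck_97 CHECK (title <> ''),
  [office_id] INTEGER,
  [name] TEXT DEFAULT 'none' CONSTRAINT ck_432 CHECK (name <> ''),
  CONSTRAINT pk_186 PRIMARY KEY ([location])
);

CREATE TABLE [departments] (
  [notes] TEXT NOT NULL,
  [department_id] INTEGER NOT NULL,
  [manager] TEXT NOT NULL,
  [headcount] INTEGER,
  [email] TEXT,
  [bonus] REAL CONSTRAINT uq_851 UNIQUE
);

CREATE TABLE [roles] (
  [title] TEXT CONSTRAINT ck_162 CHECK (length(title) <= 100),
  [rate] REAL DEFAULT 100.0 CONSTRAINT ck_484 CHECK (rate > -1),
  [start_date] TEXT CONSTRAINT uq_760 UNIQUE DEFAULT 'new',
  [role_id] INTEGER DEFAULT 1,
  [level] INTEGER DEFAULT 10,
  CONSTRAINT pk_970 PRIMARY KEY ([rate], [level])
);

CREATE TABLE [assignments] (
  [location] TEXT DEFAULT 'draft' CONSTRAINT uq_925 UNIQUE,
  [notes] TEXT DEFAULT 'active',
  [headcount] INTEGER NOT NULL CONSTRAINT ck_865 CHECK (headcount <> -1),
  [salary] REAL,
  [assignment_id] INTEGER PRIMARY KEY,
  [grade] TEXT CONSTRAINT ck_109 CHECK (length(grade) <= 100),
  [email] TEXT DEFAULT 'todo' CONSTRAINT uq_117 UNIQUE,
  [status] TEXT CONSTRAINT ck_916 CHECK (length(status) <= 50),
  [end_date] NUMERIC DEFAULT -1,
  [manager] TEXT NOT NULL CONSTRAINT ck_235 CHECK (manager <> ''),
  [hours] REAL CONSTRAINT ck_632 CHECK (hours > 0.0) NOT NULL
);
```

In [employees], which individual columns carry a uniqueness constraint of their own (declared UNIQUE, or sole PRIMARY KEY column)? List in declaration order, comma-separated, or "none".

- email: declared UNIQUE → unique.
- floor: part of a composite PRIMARY KEY — only the tuple is unique, not this column on its own.
- employee_id: part of a composite PRIMARY KEY — only the tuple is unique, not this column on its own.
- rate: part of a composite PRIMARY KEY — only the tuple is unique, not this column on its own.
- title: no UNIQUE or single-column PK constraint.

email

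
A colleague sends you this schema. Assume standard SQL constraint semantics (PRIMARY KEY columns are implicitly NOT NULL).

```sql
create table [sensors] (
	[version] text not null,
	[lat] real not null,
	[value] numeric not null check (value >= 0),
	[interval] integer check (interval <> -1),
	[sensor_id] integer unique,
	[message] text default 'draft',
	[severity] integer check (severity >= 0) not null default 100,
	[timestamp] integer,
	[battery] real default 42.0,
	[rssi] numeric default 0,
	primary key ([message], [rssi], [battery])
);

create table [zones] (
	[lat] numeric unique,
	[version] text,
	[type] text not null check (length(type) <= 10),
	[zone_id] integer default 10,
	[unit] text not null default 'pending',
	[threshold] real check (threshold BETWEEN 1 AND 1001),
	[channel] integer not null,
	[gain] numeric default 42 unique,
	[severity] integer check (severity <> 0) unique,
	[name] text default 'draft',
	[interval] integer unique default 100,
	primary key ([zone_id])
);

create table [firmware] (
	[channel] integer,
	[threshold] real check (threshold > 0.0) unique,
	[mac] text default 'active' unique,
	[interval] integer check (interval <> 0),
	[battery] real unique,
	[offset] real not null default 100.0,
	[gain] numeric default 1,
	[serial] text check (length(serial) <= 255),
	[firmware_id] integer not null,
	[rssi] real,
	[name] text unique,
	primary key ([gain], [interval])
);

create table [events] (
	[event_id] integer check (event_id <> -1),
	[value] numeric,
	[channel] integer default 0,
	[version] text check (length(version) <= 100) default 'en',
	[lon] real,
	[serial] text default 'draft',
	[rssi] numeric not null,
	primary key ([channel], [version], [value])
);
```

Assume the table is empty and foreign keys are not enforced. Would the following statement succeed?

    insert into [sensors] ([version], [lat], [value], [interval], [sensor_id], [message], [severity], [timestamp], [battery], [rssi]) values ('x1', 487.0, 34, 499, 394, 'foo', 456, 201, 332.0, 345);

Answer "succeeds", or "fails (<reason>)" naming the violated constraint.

NOT NULL columns: battery is supplied; lat is supplied; message is supplied; rssi is supplied; severity is supplied; value is supplied; version is supplied.
CHECK constraints: 34 satisfies (value >= 0); 499 satisfies (interval <> -1); 456 satisfies (severity >= 0).
No constraint is violated.

succeeds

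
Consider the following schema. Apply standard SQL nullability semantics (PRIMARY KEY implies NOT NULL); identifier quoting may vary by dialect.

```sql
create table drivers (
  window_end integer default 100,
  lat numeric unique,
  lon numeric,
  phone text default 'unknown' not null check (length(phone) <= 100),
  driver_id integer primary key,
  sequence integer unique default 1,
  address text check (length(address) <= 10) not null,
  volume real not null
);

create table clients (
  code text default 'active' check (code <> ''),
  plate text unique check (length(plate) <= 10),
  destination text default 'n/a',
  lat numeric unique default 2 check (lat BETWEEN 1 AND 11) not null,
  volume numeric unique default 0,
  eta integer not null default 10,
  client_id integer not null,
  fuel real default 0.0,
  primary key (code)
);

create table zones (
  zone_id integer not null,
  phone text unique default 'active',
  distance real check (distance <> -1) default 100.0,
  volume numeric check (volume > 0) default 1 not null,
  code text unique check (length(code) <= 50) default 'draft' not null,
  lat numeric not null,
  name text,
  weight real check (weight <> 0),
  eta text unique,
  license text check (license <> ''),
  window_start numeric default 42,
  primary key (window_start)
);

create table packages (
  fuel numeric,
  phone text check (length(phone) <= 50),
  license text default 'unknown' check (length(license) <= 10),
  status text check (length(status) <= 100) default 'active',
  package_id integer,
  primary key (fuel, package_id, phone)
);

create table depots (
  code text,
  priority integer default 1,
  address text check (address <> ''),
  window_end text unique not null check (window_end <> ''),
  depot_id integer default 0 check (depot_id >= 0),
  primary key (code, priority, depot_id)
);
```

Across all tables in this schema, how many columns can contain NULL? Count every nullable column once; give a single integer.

drivers: 4 nullable (window_end, lat, lon, sequence — PK (driver_id) and explicit NOT NULL columns excluded).
clients: 4 nullable (plate, destination, volume, fuel — PK (code) and explicit NOT NULL columns excluded).
zones: 6 nullable (phone, distance, name, weight, eta, license — PK (window_start) and explicit NOT NULL columns excluded).
packages: 2 nullable (license, status — PK (fuel, package_id, phone) and explicit NOT NULL columns excluded).
depots: 1 nullable (address — PK (code, priority, depot_id) and explicit NOT NULL columns excluded).
Total: 4 + 4 + 6 + 2 + 1 = 17.

17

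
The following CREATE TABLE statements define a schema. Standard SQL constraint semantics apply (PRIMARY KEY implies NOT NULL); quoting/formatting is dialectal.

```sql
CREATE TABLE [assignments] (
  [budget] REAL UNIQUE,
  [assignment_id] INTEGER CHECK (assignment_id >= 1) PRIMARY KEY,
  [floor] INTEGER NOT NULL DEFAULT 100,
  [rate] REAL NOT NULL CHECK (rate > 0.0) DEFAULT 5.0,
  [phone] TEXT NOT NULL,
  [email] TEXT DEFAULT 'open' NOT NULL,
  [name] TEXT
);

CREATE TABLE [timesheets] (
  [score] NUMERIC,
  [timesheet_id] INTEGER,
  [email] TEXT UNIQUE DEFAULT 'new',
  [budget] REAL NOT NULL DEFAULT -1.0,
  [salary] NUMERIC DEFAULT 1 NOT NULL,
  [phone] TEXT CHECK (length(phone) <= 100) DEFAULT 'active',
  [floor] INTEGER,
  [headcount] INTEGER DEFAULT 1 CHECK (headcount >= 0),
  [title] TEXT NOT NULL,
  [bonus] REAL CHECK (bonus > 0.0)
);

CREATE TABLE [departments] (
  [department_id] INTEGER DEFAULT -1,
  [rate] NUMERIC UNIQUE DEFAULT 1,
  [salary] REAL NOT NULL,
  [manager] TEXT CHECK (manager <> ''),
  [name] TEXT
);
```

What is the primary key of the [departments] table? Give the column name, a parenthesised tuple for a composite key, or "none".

No column is declared PRIMARY KEY inline, and there is no table-level PRIMARY KEY clause in departments.

none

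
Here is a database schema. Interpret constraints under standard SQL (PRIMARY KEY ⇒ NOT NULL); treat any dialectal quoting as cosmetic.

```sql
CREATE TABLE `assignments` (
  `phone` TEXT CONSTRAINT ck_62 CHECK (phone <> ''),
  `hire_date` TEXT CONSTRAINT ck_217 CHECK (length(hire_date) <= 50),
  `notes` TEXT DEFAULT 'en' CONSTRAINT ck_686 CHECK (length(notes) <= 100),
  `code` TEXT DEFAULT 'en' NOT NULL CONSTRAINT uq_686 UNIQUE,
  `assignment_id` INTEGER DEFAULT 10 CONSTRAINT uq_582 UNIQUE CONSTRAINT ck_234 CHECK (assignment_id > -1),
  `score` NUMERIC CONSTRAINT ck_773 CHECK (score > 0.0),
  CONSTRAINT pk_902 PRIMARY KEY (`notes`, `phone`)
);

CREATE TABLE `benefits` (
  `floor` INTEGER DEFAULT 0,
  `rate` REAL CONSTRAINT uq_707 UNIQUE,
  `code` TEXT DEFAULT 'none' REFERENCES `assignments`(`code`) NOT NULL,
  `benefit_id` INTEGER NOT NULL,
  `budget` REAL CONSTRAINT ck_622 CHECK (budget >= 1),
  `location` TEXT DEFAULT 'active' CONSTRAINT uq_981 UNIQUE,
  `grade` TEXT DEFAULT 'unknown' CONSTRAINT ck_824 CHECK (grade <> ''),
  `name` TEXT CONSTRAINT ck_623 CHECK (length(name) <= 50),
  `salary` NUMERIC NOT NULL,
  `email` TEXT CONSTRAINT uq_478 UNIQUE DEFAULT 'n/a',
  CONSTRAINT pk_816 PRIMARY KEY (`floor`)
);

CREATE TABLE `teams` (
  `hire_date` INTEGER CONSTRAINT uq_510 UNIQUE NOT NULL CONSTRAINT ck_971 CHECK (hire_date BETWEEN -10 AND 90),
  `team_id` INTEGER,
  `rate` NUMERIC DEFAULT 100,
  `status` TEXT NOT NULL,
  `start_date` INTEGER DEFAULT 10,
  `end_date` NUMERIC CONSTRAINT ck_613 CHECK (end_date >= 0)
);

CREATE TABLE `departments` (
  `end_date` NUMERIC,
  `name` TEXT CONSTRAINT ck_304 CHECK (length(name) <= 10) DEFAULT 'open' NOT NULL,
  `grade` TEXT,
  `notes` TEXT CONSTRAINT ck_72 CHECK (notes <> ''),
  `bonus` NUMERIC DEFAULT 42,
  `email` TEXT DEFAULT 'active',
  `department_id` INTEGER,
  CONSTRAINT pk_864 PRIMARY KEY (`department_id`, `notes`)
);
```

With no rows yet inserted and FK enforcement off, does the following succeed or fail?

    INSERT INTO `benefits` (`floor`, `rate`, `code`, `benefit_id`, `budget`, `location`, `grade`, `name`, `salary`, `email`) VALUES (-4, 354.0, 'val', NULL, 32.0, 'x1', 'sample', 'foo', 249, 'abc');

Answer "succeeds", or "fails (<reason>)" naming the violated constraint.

benefit_id is explicitly set to NULL, but benefit_id is declared NOT NULL.

fails (NOT NULL on benefit_id)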